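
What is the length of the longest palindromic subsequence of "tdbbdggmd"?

Using dp[i][j] = 2 + dp[i+1][j−1] if the ends match, else max(dp[i+1][j], dp[i][j−1]):
dp[1][9] = 4. A witness is dggd at positions 2,6,7,9.

4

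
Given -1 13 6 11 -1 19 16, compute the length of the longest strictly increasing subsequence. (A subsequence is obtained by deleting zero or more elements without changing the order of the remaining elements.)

4

Let dp[i] be the longest increasing subsequence ending at position i. Then dp = [1, 2, 2, 3, 1, 4, 4].
The maximum is 4; one witness is -1, 6, 11, 19 at positions 1,3,4,6.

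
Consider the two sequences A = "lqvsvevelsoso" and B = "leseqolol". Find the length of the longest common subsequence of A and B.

5

Backtracking the LCS table gives one alignment: l (A1,B1) → s (A4,B3) → e (A6,B4) → l (A9,B7) → o (A11,B8).
So the longest common subsequence has length 5.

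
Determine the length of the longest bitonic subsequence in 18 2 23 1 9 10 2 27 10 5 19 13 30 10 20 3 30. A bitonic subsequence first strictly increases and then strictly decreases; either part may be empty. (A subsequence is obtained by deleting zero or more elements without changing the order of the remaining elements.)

Let inc[i] be the LIS ending at i and dec[i] the longest strictly decreasing subsequence starting at i. inc = [1, 1, 2, 1, 2, 3, 2, 4, 3, 3, 4, 4, 5, 4, 5, 3, 6], dec = [4, 2, 5, 1, 3, 3, 1, 5, 3, 2, 4, 3, 3, 2, 2, 1, 1].
max_i inc[i]+dec[i]−1 = 8, with one witness 2, 9, 10, 27, 19, 13, 10, 3.

8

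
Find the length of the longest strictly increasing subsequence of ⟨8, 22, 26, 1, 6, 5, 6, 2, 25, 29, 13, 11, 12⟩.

5

Let dp[i] be the longest increasing subsequence ending at position i. Then dp = [1, 2, 3, 1, 2, 2, 3, 2, 4, 5, 4, 4, 5].
The maximum is 5; one witness is 1, 5, 6, 25, 29 at positions 4,6,7,9,10.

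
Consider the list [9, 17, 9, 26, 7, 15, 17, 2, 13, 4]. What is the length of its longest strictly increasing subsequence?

Scanning left to right, the best length ending at each element is: 9→1, 17→2, 9→1, 26→3, 7→1, 15→2, 17→3, 2→1, 13→2, 4→2.
So the longest increasing subsequence has length 3, e.g. 9, 17, 26.

3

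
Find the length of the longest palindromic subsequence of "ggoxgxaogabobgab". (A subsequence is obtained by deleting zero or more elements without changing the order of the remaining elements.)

9

One longest palindromic subsequence is ggoxgxogg (positions 1,2,3,4,5,6,8,9,14); it reads the same forward and backward, and the interval DP gives dp[1][16] = 9.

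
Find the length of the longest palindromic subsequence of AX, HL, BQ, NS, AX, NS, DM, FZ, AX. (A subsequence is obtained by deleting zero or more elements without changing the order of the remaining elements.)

5

One longest palindromic subsequence is AX NS AX NS AX (positions 1,4,5,6,9); it reads the same forward and backward, and the interval DP gives dp[1][9] = 5.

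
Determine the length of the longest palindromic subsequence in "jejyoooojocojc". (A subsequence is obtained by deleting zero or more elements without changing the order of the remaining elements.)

One longest palindromic subsequence is jooooooj (positions 3,5,6,7,8,10,12,13); it reads the same forward and backward, and the interval DP gives dp[1][14] = 8.

8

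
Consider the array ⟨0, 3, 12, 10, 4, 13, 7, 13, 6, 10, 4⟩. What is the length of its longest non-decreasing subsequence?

One longest non-decreasing subsequence is 0, 3, 12, 13, 13 (positions 1,2,3,6,8), of length 5; no longer one exists.

5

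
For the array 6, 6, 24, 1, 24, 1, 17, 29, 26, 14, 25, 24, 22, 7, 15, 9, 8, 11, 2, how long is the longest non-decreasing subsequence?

5

One longest non-decreasing subsequence is 6, 6, 24, 24, 29 (positions 1,2,3,5,8), of length 5; no longer one exists.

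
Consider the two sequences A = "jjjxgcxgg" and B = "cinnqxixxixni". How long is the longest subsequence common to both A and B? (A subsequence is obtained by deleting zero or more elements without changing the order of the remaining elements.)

2

A longest common subsequence is xx (length 2); the LCS DP confirms no longer common subsequence exists.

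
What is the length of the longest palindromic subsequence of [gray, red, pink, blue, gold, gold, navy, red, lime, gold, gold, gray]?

7

One longest palindromic subsequence is gray gold gold lime gold gold gray (positions 1,5,6,9,10,11,12); it reads the same forward and backward, and the interval DP gives dp[1][12] = 7.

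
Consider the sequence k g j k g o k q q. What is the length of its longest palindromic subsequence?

One longest palindromic subsequence is kgkgk (positions 1,2,4,5,7); it reads the same forward and backward, and the interval DP gives dp[1][9] = 5.

5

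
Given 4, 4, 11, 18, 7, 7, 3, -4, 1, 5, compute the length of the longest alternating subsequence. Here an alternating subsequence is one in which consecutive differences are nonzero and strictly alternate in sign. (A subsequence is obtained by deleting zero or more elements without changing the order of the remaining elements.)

4

Track the best alternating length ending on an up-step vs a down-step at each position: up/down = 1/1, 1/1, 2/1, 2/1, 2/3, 2/3, 1/3, 1/3, 4/3, 4/3.
The maximum over both is 4; one such subsequence is 4, 11, -4, 1.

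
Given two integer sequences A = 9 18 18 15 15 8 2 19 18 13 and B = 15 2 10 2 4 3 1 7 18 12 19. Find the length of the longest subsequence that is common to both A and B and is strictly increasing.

For each value that appears in both, track the longest common increasing run ending there.
The best achievable length is 2; one witness is 15, 18 (A-positions 4,9, B-positions 1,9).

2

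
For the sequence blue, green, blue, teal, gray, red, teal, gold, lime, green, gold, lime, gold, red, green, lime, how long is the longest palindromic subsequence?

One longest palindromic subsequence is green red gold lime gold lime gold red green (positions 2,6,8,9,11,12,13,14,15); it reads the same forward and backward, and the interval DP gives dp[1][16] = 9.

9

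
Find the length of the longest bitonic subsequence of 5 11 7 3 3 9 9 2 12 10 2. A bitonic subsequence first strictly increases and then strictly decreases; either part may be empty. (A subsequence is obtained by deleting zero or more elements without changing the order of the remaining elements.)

One longest bitonic subsequence is 5, 7, 9, 12, 10, 2 (positions 1,3,6,9,10,11): it rises to 12 then falls. Length 6 is optimal.

6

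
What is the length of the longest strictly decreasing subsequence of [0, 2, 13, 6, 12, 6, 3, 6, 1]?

5

Scanning left to right, the best length ending at each element is: 0→1, 2→1, 13→1, 6→2, 12→2, 6→3, 3→4, 6→3, 1→5.
So the longest decreasing subsequence has length 5, e.g. 13, 12, 6, 3, 1.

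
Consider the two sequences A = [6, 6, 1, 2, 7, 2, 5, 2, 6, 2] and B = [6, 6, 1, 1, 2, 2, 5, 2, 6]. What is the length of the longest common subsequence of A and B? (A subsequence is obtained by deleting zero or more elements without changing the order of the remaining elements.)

8

Backtracking the LCS table gives one alignment: 6 (A1,B1) → 6 (A2,B2) → 1 (A3,B4) → 2 (A4,B5) → 2 (A6,B6) → 5 (A7,B7) → 2 (A8,B8) → 6 (A9,B9).
So the longest common subsequence has length 8.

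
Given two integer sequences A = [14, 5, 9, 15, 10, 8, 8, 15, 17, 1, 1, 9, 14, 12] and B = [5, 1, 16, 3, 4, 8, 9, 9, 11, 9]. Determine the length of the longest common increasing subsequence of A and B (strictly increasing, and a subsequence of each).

A longest common strictly increasing subsequence is 5, 8, 9 (length 3); it appears in order in both A and B, and no longer such subsequence exists.

3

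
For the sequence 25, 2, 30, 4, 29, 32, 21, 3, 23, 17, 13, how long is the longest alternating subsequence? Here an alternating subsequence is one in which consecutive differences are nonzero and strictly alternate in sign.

Track the best alternating length ending on an up-step vs a down-step at each position: up/down = 1/1, 1/2, 3/1, 3/4, 5/4, 5/1, 5/6, 3/6, 7/6, 7/8, 7/8.
The maximum over both is 8; one such subsequence is 25, 2, 30, 4, 29, 21, 23, 17.

8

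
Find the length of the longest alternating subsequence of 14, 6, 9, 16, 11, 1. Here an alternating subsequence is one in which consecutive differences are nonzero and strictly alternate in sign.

A longest alternating subsequence is 14, 6, 16, 11 (positions 1,2,4,5); its 3 consecutive differences strictly alternate in sign, and length 4 is optimal.

4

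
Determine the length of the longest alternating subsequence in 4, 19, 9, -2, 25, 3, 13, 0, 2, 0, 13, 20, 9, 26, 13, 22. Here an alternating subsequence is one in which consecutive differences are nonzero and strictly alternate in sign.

Track the best alternating length ending on an up-step vs a down-step at each position: up/down = 1/1, 2/1, 2/3, 1/3, 4/1, 4/5, 6/5, 4/7, 8/7, 4/9, 10/5, 10/5, 10/11, 12/1, 12/13, 14/13.
The maximum over both is 14; one such subsequence is 4, 19, 9, 25, 3, 13, 0, 2, 0, 13, 9, 26, 13, 22.

14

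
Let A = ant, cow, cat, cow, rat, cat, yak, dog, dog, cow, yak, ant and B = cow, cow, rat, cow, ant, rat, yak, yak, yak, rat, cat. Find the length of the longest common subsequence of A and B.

Backtracking the LCS table gives one alignment: cow (A2,B2) → cow (A4,B4) → rat (A5,B6) → yak (A7,B8) → yak (A11,B9).
So the longest common subsequence has length 5.

5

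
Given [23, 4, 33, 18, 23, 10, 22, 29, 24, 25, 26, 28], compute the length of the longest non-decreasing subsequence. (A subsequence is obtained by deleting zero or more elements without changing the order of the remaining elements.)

7

Scanning left to right, the best length ending at each element is: 23→1, 4→1, 33→2, 18→2, 23→3, 10→2, 22→3, 29→4, 24→4, 25→5, 26→6, 28→7.
So the longest non-decreasing subsequence has length 7, e.g. 4, 18, 23, 24, 25, 26, 28.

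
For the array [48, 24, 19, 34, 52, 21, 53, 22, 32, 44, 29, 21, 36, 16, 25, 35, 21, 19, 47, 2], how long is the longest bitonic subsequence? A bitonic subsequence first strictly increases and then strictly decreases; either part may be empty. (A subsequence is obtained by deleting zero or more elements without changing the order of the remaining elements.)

10

Let inc[i] be the LIS ending at i and dec[i] the longest strictly decreasing subsequence starting at i. inc = [1, 1, 1, 2, 3, 2, 4, 3, 4, 5, 4, 2, 5, 1, 4, 5, 2, 2, 6, 1], dec = [8, 5, 3, 7, 7, 3, 7, 4, 6, 6, 5, 3, 5, 2, 4, 4, 3, 2, 2, 1].
max_i inc[i]+dec[i]−1 = 10, with one witness 24, 34, 52, 53, 44, 36, 35, 21, 19, 2.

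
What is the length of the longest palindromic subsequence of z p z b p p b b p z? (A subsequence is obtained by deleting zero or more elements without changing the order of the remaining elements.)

8

One longest palindromic subsequence is zpbppbpz (positions 1,2,4,5,6,8,9,10); it reads the same forward and backward, and the interval DP gives dp[1][10] = 8.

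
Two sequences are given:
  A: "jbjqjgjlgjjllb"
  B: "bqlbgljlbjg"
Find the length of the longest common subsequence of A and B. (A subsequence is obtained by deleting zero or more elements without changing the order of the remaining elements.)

Backtracking the LCS table gives one alignment: b (A2,B1) → q (A4,B2) → g (A6,B5) → l (A8,B6) → j (A11,B7) → l (A13,B8) → b (A14,B9).
So the longest common subsequence has length 7.

7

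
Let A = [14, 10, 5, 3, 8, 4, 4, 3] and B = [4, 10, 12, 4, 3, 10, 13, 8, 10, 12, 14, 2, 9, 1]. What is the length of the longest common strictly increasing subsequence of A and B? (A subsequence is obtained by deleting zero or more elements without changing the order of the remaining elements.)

A longest common strictly increasing subsequence is 3, 8 (length 2); it appears in order in both A and B, and no longer such subsequence exists.

2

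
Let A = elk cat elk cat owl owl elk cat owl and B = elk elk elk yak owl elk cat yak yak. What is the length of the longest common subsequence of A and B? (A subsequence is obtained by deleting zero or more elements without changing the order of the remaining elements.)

5

Backtracking the LCS table gives one alignment: elk (A1,B2) → elk (A3,B3) → owl (A6,B5) → elk (A7,B6) → cat (A8,B7).
So the longest common subsequence has length 5.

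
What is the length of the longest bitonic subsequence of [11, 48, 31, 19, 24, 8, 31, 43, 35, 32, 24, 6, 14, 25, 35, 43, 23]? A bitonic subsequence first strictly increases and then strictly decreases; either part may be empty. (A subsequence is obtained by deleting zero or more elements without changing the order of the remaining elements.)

9

Let inc[i] be the LIS ending at i and dec[i] the longest strictly decreasing subsequence starting at i. inc = [1, 2, 2, 2, 3, 1, 4, 5, 5, 5, 3, 1, 2, 4, 6, 7, 3], dec = [3, 6, 4, 3, 3, 2, 3, 5, 4, 3, 2, 1, 1, 2, 2, 2, 1].
max_i inc[i]+dec[i]−1 = 9, with one witness 11, 19, 24, 31, 43, 35, 32, 25, 23.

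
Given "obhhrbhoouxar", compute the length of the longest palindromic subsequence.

6

One longest palindromic subsequence is obhhbo (positions 1,2,3,4,6,9); it reads the same forward and backward, and the interval DP gives dp[1][13] = 6.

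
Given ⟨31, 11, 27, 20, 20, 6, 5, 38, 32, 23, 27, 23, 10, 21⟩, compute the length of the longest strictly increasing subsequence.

Scanning left to right, the best length ending at each element is: 31→1, 11→1, 27→2, 20→2, 20→2, 6→1, 5→1, 38→3, 32→3, 23→3, 27→4, 23→3, 10→2, 21→3.
So the longest increasing subsequence has length 4, e.g. 11, 20, 23, 27.

4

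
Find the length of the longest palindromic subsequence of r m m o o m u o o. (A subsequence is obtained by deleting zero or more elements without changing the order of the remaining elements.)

5

One longest palindromic subsequence is oouoo (positions 4,5,7,8,9); it reads the same forward and backward, and the interval DP gives dp[1][9] = 5.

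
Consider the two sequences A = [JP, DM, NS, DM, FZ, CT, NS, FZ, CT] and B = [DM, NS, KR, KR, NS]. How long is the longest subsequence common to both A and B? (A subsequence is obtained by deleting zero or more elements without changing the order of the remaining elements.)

A longest common subsequence is DM, NS, NS (length 3); the LCS DP confirms no longer common subsequence exists.

3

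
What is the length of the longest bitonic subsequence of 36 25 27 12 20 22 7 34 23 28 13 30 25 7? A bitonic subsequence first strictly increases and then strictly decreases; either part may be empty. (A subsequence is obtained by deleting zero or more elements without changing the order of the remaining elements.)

Let inc[i] be the LIS ending at i and dec[i] the longest strictly decreasing subsequence starting at i. inc = [1, 1, 2, 1, 2, 3, 1, 4, 4, 5, 2, 6, 5, 1], dec = [5, 4, 4, 2, 3, 3, 1, 4, 3, 3, 2, 3, 2, 1].
max_i inc[i]+dec[i]−1 = 8, with one witness 12, 20, 22, 23, 28, 30, 25, 7.

8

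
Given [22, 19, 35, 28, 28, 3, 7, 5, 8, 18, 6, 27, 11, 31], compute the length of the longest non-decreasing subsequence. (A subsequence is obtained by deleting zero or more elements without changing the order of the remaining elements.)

Scanning left to right, the best length ending at each element is: 22→1, 19→1, 35→2, 28→2, 28→3, 3→1, 7→2, 5→2, 8→3, 18→4, 6→3, 27→5, 11→4, 31→6.
So the longest non-decreasing subsequence has length 6, e.g. 3, 7, 8, 18, 27, 31.

6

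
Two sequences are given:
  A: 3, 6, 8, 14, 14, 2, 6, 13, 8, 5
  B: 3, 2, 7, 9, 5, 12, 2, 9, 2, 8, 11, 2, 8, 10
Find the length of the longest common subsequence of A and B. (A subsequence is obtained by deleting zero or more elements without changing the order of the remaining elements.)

A longest common subsequence is 3, 8, 2, 8 (length 4); the LCS DP confirms no longer common subsequence exists.

4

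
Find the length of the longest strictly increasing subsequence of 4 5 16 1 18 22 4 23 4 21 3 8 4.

6

Let dp[i] be the longest increasing subsequence ending at position i. Then dp = [1, 2, 3, 1, 4, 5, 2, 6, 2, 5, 2, 3, 3].
The maximum is 6; one witness is 4, 5, 16, 18, 22, 23 at positions 1,2,3,5,6,8.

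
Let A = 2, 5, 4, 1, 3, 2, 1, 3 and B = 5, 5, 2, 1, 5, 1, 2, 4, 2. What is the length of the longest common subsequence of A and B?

4

A longest common subsequence is 2, 5, 4, 2 (length 4); the LCS DP confirms no longer common subsequence exists.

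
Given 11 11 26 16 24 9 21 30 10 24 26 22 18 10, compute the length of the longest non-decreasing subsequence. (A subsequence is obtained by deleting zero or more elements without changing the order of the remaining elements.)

6

Let dp[i] be the longest non-decreasing subsequence ending at position i. Then dp = [1, 2, 3, 3, 4, 1, 4, 5, 2, 5, 6, 5, 4, 3].
The maximum is 6; one witness is 11, 11, 16, 24, 24, 26 at positions 1,2,4,5,10,11.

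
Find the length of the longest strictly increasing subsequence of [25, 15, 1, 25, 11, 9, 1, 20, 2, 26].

4

Let dp[i] be the longest increasing subsequence ending at position i. Then dp = [1, 1, 1, 2, 2, 2, 1, 3, 2, 4].
The maximum is 4; one witness is 1, 11, 20, 26 at positions 3,5,8,10.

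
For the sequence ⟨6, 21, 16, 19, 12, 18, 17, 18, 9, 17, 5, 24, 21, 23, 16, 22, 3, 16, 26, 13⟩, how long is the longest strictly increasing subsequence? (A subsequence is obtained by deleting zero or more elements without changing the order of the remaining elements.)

7

One longest increasing subsequence is 6, 16, 17, 18, 21, 23, 26 (positions 1,3,7,8,13,14,19), of length 7; no longer one exists.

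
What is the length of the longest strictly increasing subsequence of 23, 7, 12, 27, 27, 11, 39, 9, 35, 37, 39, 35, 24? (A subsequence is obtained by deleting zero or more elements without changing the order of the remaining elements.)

6

One longest increasing subsequence is 7, 12, 27, 35, 37, 39 (positions 2,3,4,9,10,11), of length 6; no longer one exists.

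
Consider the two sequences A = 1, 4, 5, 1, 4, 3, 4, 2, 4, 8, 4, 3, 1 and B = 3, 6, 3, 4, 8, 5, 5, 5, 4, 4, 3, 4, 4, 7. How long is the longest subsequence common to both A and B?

A longest common subsequence is 4, 5, 4, 3, 4, 4 (length 6); the LCS DP confirms no longer common subsequence exists.

6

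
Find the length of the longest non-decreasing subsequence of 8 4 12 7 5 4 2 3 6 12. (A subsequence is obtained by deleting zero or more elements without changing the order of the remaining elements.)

4

Let dp[i] be the longest non-decreasing subsequence ending at position i. Then dp = [1, 1, 2, 2, 2, 2, 1, 2, 3, 4].
The maximum is 4; one witness is 4, 5, 6, 12 at positions 2,5,9,10.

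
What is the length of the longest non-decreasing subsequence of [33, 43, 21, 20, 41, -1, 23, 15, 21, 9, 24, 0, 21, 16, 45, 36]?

Let dp[i] be the longest non-decreasing subsequence ending at position i. Then dp = [1, 2, 1, 1, 2, 1, 2, 2, 3, 2, 4, 2, 4, 3, 5, 5].
The maximum is 5; one witness is -1, 15, 21, 24, 45 at positions 6,8,9,11,15.

5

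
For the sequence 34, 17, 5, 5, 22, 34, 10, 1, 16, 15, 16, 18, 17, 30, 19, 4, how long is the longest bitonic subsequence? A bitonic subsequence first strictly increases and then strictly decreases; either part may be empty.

One longest bitonic subsequence is 5, 10, 15, 16, 18, 30, 19, 4 (positions 3,7,10,11,12,14,15,16): it rises to 30 then falls. Length 8 is optimal.

8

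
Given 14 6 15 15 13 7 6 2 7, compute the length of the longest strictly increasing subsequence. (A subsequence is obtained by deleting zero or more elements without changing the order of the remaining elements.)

2

Let dp[i] be the longest increasing subsequence ending at position i. Then dp = [1, 1, 2, 2, 2, 2, 1, 1, 2].
The maximum is 2; one witness is 14, 15 at positions 1,3.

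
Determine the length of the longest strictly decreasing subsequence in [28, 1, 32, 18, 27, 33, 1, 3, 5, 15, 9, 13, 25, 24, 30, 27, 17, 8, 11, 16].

6

Let dp[i] be the longest decreasing subsequence ending at position i. Then dp = [1, 2, 1, 2, 2, 1, 3, 3, 3, 3, 4, 4, 3, 4, 2, 3, 5, 6, 6, 6].
The maximum is 6; one witness is 28, 27, 25, 24, 17, 8 at positions 1,5,13,14,17,18.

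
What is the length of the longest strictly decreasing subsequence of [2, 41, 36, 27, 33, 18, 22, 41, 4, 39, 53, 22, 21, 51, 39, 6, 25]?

Let dp[i] be the longest decreasing subsequence ending at position i. Then dp = [1, 1, 2, 3, 3, 4, 4, 1, 5, 2, 1, 4, 5, 2, 3, 6, 4].
The maximum is 6; one witness is 41, 36, 27, 22, 21, 6 at positions 2,3,4,7,13,16.

6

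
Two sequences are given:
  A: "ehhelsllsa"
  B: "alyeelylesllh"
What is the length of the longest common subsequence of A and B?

Backtracking the LCS table gives one alignment: e (A1,B4) → e (A4,B5) → l (A5,B8) → s (A6,B10) → l (A7,B11) → l (A8,B12).
So the longest common subsequence has length 6.

6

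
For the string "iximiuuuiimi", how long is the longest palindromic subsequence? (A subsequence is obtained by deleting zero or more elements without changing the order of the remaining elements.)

One longest palindromic subsequence is imiuuuimi (positions 1,4,5,6,7,8,10,11,12); it reads the same forward and backward, and the interval DP gives dp[1][12] = 9.

9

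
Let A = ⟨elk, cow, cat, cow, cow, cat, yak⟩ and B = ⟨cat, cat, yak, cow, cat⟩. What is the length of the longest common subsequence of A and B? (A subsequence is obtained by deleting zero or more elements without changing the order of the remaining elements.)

3

Backtracking the LCS table gives one alignment: cat (A3,B2) → cow (A5,B4) → cat (A6,B5).
So the longest common subsequence has length 3.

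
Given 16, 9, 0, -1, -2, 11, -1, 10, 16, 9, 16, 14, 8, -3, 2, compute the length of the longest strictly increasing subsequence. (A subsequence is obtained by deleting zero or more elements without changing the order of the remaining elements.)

4

Let dp[i] be the longest increasing subsequence ending at position i. Then dp = [1, 1, 1, 1, 1, 2, 2, 3, 4, 3, 4, 4, 3, 1, 3].
The maximum is 4; one witness is -2, -1, 10, 16 at positions 5,7,8,9.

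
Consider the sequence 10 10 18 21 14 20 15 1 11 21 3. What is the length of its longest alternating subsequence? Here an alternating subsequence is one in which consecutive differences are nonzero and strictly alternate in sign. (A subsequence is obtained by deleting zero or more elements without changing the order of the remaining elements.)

7

A longest alternating subsequence is 10, 18, 14, 20, 1, 11, 3 (positions 1,3,5,6,8,9,11); its 6 consecutive differences strictly alternate in sign, and length 7 is optimal.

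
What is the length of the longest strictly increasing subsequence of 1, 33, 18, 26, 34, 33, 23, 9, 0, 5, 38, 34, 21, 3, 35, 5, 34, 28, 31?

Scanning left to right, the best length ending at each element is: 1→1, 33→2, 18→2, 26→3, 34→4, 33→4, 23→3, 9→2, 0→1, 5→2, 38→5, 34→5, 21→3, 3→2, 35→6, 5→3, 34→5, 28→4, 31→5.
So the longest increasing subsequence has length 6, e.g. 1, 18, 26, 33, 34, 35.

6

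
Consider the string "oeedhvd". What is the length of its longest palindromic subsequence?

One longest palindromic subsequence is dvd (positions 4,6,7); it reads the same forward and backward, and the interval DP gives dp[1][7] = 3.

3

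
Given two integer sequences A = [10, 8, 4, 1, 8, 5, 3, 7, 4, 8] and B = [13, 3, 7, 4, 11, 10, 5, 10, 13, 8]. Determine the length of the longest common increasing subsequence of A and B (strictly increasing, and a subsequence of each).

For each value that appears in both, track the longest common increasing run ending there.
The best achievable length is 3; one witness is 3, 7, 8 (A-positions 7,8,10, B-positions 2,3,10).

3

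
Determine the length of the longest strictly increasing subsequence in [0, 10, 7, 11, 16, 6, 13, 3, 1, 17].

One longest increasing subsequence is 0, 10, 11, 16, 17 (positions 1,2,4,5,10), of length 5; no longer one exists.

5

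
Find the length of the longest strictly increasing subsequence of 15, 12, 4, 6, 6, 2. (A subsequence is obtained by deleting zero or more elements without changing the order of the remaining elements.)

One longest increasing subsequence is 4, 6 (positions 3,4), of length 2; no longer one exists.

2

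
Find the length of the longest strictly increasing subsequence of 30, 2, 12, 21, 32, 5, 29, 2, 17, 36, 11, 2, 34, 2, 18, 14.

5

Let dp[i] be the longest increasing subsequence ending at position i. Then dp = [1, 1, 2, 3, 4, 2, 4, 1, 3, 5, 3, 1, 5, 1, 4, 4].
The maximum is 5; one witness is 2, 12, 21, 32, 36 at positions 2,3,4,5,10.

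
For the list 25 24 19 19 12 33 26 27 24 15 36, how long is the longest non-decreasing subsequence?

One longest non-decreasing subsequence is 19, 19, 26, 27, 36 (positions 3,4,7,8,11), of length 5; no longer one exists.

5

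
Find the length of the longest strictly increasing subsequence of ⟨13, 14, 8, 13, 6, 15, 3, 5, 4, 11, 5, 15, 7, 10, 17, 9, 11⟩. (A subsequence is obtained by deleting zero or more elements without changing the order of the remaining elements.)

Let dp[i] be the longest increasing subsequence ending at position i. Then dp = [1, 2, 1, 2, 1, 3, 1, 2, 2, 3, 3, 4, 4, 5, 6, 5, 6].
The maximum is 6; one witness is 3, 4, 5, 7, 10, 17 at positions 7,9,11,13,14,15.

6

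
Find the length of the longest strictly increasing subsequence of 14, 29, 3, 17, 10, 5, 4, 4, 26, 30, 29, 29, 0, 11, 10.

4

Scanning left to right, the best length ending at each element is: 14→1, 29→2, 3→1, 17→2, 10→2, 5→2, 4→2, 4→2, 26→3, 30→4, 29→4, 29→4, 0→1, 11→3, 10→3.
So the longest increasing subsequence has length 4, e.g. 14, 17, 26, 30.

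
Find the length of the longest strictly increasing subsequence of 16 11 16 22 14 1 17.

3

Scanning left to right, the best length ending at each element is: 16→1, 11→1, 16→2, 22→3, 14→2, 1→1, 17→3.
So the longest increasing subsequence has length 3, e.g. 11, 16, 22.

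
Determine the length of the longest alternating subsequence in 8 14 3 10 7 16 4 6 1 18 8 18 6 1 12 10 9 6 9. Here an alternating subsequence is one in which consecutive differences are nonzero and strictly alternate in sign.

16

Track the best alternating length ending on an up-step vs a down-step at each position: up/down = 1/1, 2/1, 1/3, 4/3, 4/5, 6/1, 4/7, 8/7, 1/9, 10/1, 10/11, 12/1, 10/13, 1/13, 14/13, 14/15, 14/15, 14/15, 16/15.
The maximum over both is 16; one such subsequence is 8, 14, 3, 10, 7, 16, 4, 6, 1, 18, 8, 18, 6, 12, 6, 9.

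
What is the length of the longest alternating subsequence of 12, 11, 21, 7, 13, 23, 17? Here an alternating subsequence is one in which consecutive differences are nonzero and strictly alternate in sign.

6

A longest alternating subsequence is 12, 11, 21, 7, 23, 17 (positions 1,2,3,4,6,7); its 5 consecutive differences strictly alternate in sign, and length 6 is optimal.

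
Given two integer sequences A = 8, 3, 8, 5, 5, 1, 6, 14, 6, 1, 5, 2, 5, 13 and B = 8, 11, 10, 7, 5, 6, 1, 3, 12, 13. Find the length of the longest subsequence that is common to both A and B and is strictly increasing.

3

A longest common strictly increasing subsequence is 5, 6, 13 (length 3); it appears in order in both A and B, and no longer such subsequence exists.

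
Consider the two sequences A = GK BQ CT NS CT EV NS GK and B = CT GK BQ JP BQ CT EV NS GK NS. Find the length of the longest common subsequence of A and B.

6

A longest common subsequence is GK, BQ, CT, EV, NS, GK (length 6); the LCS DP confirms no longer common subsequence exists.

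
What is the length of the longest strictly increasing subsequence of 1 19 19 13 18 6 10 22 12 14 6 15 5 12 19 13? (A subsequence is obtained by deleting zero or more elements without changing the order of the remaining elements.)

7

Let dp[i] be the longest increasing subsequence ending at position i. Then dp = [1, 2, 2, 2, 3, 2, 3, 4, 4, 5, 2, 6, 2, 4, 7, 5].
The maximum is 7; one witness is 1, 6, 10, 12, 14, 15, 19 at positions 1,6,7,9,10,12,15.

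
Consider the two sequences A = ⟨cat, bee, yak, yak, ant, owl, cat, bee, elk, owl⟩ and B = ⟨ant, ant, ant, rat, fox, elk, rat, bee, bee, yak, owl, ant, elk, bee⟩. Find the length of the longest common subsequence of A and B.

4

Backtracking the LCS table gives one alignment: bee (A2,B9) → yak (A3,B10) → ant (A5,B12) → bee (A8,B14).
So the longest common subsequence has length 4.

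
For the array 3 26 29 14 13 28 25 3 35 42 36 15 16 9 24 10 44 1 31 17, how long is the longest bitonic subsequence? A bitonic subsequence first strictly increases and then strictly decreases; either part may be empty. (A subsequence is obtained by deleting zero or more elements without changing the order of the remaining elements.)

9

One longest bitonic subsequence is 3, 26, 29, 35, 42, 36, 24, 10, 1 (positions 1,2,3,9,10,11,15,16,18): it rises to 42 then falls. Length 9 is optimal.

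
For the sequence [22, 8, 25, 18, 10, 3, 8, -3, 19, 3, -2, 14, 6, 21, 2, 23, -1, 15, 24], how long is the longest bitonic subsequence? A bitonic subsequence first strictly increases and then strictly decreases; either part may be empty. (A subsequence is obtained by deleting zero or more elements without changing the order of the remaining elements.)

8

One longest bitonic subsequence is 22, 25, 18, 10, 8, 6, 2, -1 (positions 1,3,4,5,7,13,15,17): it rises to 25 then falls. Length 8 is optimal.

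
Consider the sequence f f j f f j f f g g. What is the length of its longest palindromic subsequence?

8

Using dp[i][j] = 2 + dp[i+1][j−1] if the ends match, else max(dp[i+1][j], dp[i][j−1]):
dp[1][10] = 8. A witness is ffjffjff at positions 1,2,3,4,5,6,7,8.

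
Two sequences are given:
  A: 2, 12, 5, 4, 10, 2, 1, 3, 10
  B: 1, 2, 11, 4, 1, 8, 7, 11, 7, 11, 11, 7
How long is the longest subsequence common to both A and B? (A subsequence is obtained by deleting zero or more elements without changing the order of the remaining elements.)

3

A longest common subsequence is 2, 4, 1 (length 3); the LCS DP confirms no longer common subsequence exists.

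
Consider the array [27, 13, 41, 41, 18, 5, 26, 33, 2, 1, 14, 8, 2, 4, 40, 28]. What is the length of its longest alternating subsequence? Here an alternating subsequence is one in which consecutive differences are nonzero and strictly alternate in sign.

10

A longest alternating subsequence is 27, 13, 41, 18, 26, 2, 14, 8, 40, 28 (positions 1,2,3,5,7,9,11,12,15,16); its 9 consecutive differences strictly alternate in sign, and length 10 is optimal.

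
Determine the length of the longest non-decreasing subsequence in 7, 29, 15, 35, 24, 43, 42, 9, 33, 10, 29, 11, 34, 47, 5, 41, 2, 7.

6

Let dp[i] be the longest non-decreasing subsequence ending at position i. Then dp = [1, 2, 2, 3, 3, 4, 4, 2, 4, 3, 4, 4, 5, 6, 1, 6, 1, 2].
The maximum is 6; one witness is 7, 15, 24, 33, 34, 47 at positions 1,3,5,9,13,14.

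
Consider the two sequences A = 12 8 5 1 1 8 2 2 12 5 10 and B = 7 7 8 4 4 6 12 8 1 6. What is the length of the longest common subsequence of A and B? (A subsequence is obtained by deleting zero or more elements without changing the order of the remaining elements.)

3

A longest common subsequence is 12, 8, 1 (length 3); the LCS DP confirms no longer common subsequence exists.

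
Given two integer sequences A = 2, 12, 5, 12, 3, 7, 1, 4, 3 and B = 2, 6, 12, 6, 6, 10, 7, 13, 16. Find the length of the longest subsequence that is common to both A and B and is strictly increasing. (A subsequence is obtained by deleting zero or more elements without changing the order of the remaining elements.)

A longest common strictly increasing subsequence is 2, 12 (length 2); it appears in order in both A and B, and no longer such subsequence exists.

2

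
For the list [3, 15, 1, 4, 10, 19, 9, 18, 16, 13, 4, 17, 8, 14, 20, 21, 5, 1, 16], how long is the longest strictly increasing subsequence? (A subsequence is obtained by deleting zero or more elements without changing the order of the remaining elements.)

Let dp[i] be the longest increasing subsequence ending at position i. Then dp = [1, 2, 1, 2, 3, 4, 3, 4, 4, 4, 2, 5, 3, 5, 6, 7, 3, 1, 6].
The maximum is 7; one witness is 3, 4, 10, 16, 17, 20, 21 at positions 1,4,5,9,12,15,16.

7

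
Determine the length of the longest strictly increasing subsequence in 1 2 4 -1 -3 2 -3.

3

One longest increasing subsequence is 1, 2, 4 (positions 1,2,3), of length 3; no longer one exists.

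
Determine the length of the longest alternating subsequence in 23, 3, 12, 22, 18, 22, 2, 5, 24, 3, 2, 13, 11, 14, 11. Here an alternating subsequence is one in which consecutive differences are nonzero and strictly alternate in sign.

Track the best alternating length ending on an up-step vs a down-step at each position: up/down = 1/1, 1/2, 3/2, 3/2, 3/4, 5/2, 1/6, 7/6, 7/1, 7/8, 1/8, 9/8, 9/10, 11/8, 9/12.
The maximum over both is 12; one such subsequence is 23, 3, 22, 18, 22, 2, 5, 3, 13, 11, 14, 11.

12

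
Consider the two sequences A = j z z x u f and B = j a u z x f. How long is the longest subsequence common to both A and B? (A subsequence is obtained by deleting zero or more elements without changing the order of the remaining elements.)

4

Backtracking the LCS table gives one alignment: j (A1,B1) → z (A3,B4) → x (A4,B5) → f (A6,B6).
So the longest common subsequence has length 4.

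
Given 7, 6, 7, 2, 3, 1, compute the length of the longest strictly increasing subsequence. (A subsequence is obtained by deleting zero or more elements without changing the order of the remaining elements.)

2

Let dp[i] be the longest increasing subsequence ending at position i. Then dp = [1, 1, 2, 1, 2, 1].
The maximum is 2; one witness is 6, 7 at positions 2,3.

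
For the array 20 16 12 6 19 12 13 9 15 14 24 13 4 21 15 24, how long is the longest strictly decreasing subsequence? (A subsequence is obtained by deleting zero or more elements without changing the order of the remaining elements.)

Scanning left to right, the best length ending at each element is: 20→1, 16→2, 12→3, 6→4, 19→2, 12→3, 13→3, 9→4, 15→3, 14→4, 24→1, 13→5, 4→6, 21→2, 15→3, 24→1.
So the longest decreasing subsequence has length 6, e.g. 20, 16, 15, 14, 13, 4.

6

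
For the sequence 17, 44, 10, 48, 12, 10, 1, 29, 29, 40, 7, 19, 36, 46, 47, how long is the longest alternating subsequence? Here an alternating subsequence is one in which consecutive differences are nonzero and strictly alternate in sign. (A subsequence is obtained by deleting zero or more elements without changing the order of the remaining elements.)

A longest alternating subsequence is 17, 44, 10, 48, 12, 29, 7, 19 (positions 1,2,3,4,5,8,11,12); its 7 consecutive differences strictly alternate in sign, and length 8 is optimal.

8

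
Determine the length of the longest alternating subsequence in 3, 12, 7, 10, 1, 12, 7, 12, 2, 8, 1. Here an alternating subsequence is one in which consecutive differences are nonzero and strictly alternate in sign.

11

Track the best alternating length ending on an up-step vs a down-step at each position: up/down = 1/1, 2/1, 2/3, 4/3, 1/5, 6/1, 6/7, 8/1, 6/9, 10/9, 1/11.
The maximum over both is 11; one such subsequence is 3, 12, 7, 10, 1, 12, 7, 12, 2, 8, 1.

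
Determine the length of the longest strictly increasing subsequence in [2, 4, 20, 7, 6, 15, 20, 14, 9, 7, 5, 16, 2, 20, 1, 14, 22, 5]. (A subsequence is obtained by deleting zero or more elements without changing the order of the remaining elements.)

7

One longest increasing subsequence is 2, 4, 7, 15, 16, 20, 22 (positions 1,2,4,6,12,14,17), of length 7; no longer one exists.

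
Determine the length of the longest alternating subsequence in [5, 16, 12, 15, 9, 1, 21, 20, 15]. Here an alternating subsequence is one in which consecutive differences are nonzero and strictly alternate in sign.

7

Track the best alternating length ending on an up-step vs a down-step at each position: up/down = 1/1, 2/1, 2/3, 4/3, 2/5, 1/5, 6/1, 6/7, 6/7.
The maximum over both is 7; one such subsequence is 5, 16, 12, 15, 9, 21, 20.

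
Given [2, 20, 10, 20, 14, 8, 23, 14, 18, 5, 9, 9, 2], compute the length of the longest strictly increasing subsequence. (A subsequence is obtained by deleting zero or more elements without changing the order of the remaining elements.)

4

Let dp[i] be the longest increasing subsequence ending at position i. Then dp = [1, 2, 2, 3, 3, 2, 4, 3, 4, 2, 3, 3, 1].
The maximum is 4; one witness is 2, 10, 20, 23 at positions 1,3,4,7.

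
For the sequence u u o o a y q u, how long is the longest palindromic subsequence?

4

Using dp[i][j] = 2 + dp[i+1][j−1] if the ends match, else max(dp[i+1][j], dp[i][j−1]):
dp[1][8] = 4. A witness is uoou at positions 1,3,4,8.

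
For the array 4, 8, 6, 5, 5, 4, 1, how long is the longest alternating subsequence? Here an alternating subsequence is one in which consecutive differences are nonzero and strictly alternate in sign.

A longest alternating subsequence is 4, 8, 6 (positions 1,2,3); its 2 consecutive differences strictly alternate in sign, and length 3 is optimal.

3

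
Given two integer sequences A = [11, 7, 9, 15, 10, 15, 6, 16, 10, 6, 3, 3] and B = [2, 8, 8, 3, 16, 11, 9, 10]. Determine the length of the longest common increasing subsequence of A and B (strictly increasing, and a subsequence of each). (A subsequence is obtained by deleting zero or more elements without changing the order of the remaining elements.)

A longest common strictly increasing subsequence is 9, 10 (length 2); it appears in order in both A and B, and no longer such subsequence exists.

2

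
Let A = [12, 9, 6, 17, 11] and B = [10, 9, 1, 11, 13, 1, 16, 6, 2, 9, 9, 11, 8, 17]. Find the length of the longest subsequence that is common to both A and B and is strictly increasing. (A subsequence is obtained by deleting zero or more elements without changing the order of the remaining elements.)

2

For each value that appears in both, track the longest common increasing run ending there.
The best achievable length is 2; one witness is 9, 11 (A-positions 2,5, B-positions 2,4).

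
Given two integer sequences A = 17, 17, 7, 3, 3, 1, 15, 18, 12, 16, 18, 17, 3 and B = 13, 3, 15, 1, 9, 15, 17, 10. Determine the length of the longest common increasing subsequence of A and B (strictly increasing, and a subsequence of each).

3

A longest common strictly increasing subsequence is 3, 15, 17 (length 3); it appears in order in both A and B, and no longer such subsequence exists.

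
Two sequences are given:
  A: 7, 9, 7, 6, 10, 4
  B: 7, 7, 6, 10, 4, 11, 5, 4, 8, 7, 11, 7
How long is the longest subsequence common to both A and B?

5

Backtracking the LCS table gives one alignment: 7 (A1,B1) → 7 (A3,B2) → 6 (A4,B3) → 10 (A5,B4) → 4 (A6,B8).
So the longest common subsequence has length 5.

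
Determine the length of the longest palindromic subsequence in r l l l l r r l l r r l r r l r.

12

One longest palindromic subsequence is rlrrlrrlrrlr (positions 1,2,6,7,8,10,11,12,13,14,15,16); it reads the same forward and backward, and the interval DP gives dp[1][16] = 12.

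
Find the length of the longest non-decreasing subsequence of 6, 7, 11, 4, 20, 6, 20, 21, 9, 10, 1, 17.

6

Scanning left to right, the best length ending at each element is: 6→1, 7→2, 11→3, 4→1, 20→4, 6→2, 20→5, 21→6, 9→3, 10→4, 1→1, 17→5.
So the longest non-decreasing subsequence has length 6, e.g. 6, 7, 11, 20, 20, 21.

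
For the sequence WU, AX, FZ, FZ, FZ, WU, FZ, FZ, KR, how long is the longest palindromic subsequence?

5

One longest palindromic subsequence is FZ FZ WU FZ FZ (positions 4,5,6,7,8); it reads the same forward and backward, and the interval DP gives dp[1][9] = 5.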